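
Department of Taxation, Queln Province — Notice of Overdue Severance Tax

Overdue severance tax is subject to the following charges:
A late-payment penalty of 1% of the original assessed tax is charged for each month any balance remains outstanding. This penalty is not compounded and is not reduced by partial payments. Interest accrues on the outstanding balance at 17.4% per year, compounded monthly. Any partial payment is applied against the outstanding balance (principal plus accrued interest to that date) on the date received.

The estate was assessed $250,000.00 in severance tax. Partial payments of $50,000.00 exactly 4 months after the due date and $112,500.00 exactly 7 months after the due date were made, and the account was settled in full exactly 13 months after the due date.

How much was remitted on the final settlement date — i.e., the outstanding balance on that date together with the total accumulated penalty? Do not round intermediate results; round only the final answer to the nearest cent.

$154,385.20

Monthly rate = 17.4% ÷ 12 = 1.45%
Balance at month 4: $250,000.0000 × (1 + 0.0145)^4 = $264,818.4347…
After $50,000.00 payment: $264,818.4347… − $50,000.00 = $214,818.4347…
Balance at month 7: $214,818.4347… × (1 + 0.0145)^3 = $224,299.1882…
After $112,500.00 payment: $224,299.1882… − $112,500.00 = $111,799.1882…
Balance at month 13: $111,799.1882… × (1 + 0.0145)^6 = $121,885.1955…
Penalty: 13 × 1% × $250,000.00 = $32,500.00
Final settlement = outstanding balance + penalty = $121,885.1955… + $32,500.00 = $154,385.20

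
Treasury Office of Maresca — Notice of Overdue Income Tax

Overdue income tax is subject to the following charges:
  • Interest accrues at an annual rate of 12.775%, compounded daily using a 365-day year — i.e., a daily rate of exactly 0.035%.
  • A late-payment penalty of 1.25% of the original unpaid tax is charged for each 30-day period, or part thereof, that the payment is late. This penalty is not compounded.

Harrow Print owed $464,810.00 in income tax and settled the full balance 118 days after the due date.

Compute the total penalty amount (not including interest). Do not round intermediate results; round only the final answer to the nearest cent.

$23,240.50

Penalty periods: ⌈118/30⌉ = 4; penalty = 4 × 1.25% × $464,810.00 = $23,240.50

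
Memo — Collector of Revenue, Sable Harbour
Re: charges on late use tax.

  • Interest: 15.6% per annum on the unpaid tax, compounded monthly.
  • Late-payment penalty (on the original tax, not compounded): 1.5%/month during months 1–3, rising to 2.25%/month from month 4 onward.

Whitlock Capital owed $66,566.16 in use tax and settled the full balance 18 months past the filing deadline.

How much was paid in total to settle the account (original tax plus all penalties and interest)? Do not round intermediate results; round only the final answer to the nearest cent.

Penalty, months 1–3: 3 × 1.5% × $66,566.16 = $2,995.48…
Penalty, months 4–18: 15 × 2.25% × $66,566.16 = $22,466.08…
Interest (15.6%/yr ÷ 12 = 1.3%/month): $66,566.16 × ((1 + 0.013)^18 − 1) = $17,423.0548…
Total = $66,566.16 + $25,461.5562 + $17,423.0548… = $109,450.77

$109,450.77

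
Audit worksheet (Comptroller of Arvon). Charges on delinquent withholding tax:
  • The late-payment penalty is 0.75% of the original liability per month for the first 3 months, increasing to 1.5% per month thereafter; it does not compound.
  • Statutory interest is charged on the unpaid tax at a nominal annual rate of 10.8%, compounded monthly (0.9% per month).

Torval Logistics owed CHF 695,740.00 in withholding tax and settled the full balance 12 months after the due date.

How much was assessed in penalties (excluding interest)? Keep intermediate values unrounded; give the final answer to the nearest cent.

Penalty, months 1–3: 3 × 0.75% × CHF 695,740.00 = CHF 15,654.15
Penalty, months 4–12: 9 × 1.5% × CHF 695,740.00 = CHF 93,924.90
Total penalty = CHF 15,654.15 + CHF 93,924.90 = CHF 109,579.05

CHF 109,579.05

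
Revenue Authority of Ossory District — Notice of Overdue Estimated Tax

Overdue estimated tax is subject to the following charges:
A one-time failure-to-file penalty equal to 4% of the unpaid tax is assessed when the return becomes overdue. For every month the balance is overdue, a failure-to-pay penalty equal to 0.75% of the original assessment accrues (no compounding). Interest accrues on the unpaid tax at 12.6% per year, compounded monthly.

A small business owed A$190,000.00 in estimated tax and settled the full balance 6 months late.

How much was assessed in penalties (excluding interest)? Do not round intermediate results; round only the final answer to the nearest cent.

Failure-to-file penalty: 4% × A$190,000.00 = A$7,600.00
Failure-to-pay penalty = 0.75% × A$190,000.00 × 6 mo = A$8,550.00
Total penalty = A$7,600.00 + A$8,550.00 = A$16,150.00

A$16,150.00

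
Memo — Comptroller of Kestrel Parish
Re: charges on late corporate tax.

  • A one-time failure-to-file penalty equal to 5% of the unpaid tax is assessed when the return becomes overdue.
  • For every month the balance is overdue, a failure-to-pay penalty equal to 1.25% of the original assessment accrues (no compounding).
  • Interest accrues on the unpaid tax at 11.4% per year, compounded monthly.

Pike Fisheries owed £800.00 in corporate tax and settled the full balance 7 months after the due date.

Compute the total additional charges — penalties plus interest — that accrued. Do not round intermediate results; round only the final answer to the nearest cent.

Failure-to-file penalty: 5% × £800.00 = £40.00
Failure-to-pay penalty: 7 × 1.25% × £800.00 = £70.00
Interest (11.4%/yr ÷ 12 = 0.95%/month): £800.00 × ((1 + 0.0095)^7 − 1) = £54.7404…
Penalties + interest = £110.0000 + £54.7404… = £164.74

£164.74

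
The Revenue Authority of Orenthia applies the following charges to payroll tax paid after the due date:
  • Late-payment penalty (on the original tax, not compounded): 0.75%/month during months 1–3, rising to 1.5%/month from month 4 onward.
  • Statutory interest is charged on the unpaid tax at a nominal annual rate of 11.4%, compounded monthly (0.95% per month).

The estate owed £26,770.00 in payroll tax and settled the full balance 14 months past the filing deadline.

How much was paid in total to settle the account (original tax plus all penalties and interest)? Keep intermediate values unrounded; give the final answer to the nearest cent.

Penalty, months 1–3: 3 × 0.75% × £26,770.00 = £602.33…
Penalty, months 4–14: 11 × 1.5% × £26,770.00 = £4,417.05
Interest: £26,770.00 × ((1 + 0.0095)^14 − 1) = £26,770.00 × 0.1415331… = £3,788.8423…
Total = £26,770.00 + £5,019.3750 + £3,788.8423… = £35,578.22

£35,578.22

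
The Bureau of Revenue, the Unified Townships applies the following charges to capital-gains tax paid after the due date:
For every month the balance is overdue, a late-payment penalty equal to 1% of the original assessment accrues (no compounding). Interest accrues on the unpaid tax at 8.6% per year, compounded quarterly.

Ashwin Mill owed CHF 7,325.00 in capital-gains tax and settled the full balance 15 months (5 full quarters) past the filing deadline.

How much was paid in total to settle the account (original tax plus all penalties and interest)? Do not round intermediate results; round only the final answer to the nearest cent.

Late-payment penalty = 1% × CHF 7,325.00 × 15 mo = CHF 1,098.75
Interest (8.6%/yr ÷ 4 = 2.15%/quarter): CHF 7,325.00 × ((1 + 0.0215)^5 − 1) = CHF 822.0332…
Total = CHF 7,325.00 + CHF 1,098.7500 + CHF 822.0332… = CHF 9,245.78

CHF 9,245.78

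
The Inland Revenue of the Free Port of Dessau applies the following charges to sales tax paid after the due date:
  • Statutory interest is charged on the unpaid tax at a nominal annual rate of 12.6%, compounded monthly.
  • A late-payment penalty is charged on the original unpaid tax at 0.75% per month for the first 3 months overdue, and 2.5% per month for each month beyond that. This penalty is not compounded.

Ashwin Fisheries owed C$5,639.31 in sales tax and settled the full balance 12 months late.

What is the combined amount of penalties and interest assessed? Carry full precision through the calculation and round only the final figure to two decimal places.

C$2,148.79

Penalty, months 1–3: 3 × 0.75% × C$5,639.31 = C$126.88…
Penalty, months 4–12: 9 × 2.5% × C$5,639.31 = C$1,268.84…
Interest (12.6%/yr ÷ 12 = 1.05%/month): C$5,639.31 × ((1 + 0.0105)^12 − 1) = C$753.0582…
Penalties + interest = C$1,395.7292… + C$753.0582… = C$2,148.79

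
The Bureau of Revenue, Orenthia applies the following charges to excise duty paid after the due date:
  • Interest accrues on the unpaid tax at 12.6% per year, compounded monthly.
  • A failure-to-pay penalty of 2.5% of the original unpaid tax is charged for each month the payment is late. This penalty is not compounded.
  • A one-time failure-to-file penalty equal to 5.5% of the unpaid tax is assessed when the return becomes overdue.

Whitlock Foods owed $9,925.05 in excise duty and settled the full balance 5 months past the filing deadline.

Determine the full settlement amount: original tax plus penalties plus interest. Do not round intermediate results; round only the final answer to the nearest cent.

Failure-to-file penalty: 5.5% × $9,925.05 = $545.88…
Failure-to-pay penalty = 2.5% × $9,925.05 × 5 mo = $1,240.63…
Interest (12.6%/yr ÷ 12 = 1.05%/month): $9,925.05 × ((1 + 0.0105)^5 − 1) = $532.1230…
Total = $9,925.05 + $1,786.5090 + $532.1230… = $12,243.68

$12,243.68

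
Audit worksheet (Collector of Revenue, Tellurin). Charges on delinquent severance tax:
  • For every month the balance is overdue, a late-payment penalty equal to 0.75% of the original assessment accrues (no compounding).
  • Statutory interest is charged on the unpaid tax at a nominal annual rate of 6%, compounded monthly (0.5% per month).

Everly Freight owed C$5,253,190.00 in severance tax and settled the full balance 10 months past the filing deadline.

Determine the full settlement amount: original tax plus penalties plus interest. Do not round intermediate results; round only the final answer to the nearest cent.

Late-payment penalty = 0.75% × C$5,253,190.00 × 10 mo = C$393,989.25
Interest: C$5,253,190.00 × ((1 + 0.005)^10 − 1) = C$5,253,190.00 × 0.0511401… = C$268,648.8302…
Total = C$5,253,190.00 + C$393,989.2500 + C$268,648.8302… = C$5,915,828.08

C$5,915,828.08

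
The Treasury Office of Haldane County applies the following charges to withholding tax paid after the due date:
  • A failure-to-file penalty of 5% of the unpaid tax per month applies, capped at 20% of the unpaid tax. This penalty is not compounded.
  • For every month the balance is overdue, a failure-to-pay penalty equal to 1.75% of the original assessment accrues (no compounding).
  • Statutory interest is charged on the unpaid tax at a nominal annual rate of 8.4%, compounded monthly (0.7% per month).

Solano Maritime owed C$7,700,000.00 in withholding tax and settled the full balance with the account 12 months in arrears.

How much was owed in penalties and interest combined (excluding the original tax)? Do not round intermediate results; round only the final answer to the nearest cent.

C$3,829,292.10

Failure-to-file: 12 × 5% × C$7,700,000.00 = C$4,620,000.00, capped at 20% × C$7,700,000.00 = C$1,540,000.00
Failure-to-pay penalty = 1.75% × C$7,700,000.00 × 12 mo = C$1,617,000.00
Interest: C$7,700,000.00 × ((1 + 0.007)^12 − 1) = C$7,700,000.00 × 0.0873107… = C$672,292.0967…
Penalties + interest = C$3,157,000.0000 + C$672,292.0967… = C$3,829,292.10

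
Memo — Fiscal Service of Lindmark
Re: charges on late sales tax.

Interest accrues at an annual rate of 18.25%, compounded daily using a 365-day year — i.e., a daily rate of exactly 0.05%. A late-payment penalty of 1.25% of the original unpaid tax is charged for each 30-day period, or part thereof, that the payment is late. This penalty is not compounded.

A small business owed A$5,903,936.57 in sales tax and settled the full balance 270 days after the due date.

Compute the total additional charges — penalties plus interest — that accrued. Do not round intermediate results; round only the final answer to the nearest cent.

Penalty periods: ⌈270/30⌉ = 9; penalty = 9 × 1.25% × A$5,903,936.57 = A$664,192.86…
Interest: A$5,903,936.57 × ((1 + 0.0005)^270 − 1) = A$5,903,936.57 × 0.14449817… = A$853,108.0287…
Penalties + interest = A$664,192.8641… + A$853,108.0287… = A$1,517,300.89

A$1,517,300.89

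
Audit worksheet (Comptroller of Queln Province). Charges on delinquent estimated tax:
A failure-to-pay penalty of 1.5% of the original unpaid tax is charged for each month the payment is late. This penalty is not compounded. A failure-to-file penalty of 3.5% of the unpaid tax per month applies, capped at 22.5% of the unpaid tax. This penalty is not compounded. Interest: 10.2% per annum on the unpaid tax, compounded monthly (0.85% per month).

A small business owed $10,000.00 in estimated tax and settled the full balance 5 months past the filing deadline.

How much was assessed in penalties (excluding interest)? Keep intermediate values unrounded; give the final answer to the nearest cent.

$2,500.00

Failure-to-file: 5 × 3.5% × $10,000.00 = $1,750.00 (under the 22.5% cap)
Failure-to-pay penalty = 1.5% × $10,000.00 × 5 mo = $750.00
Total penalty = $1,750.00 + $750.00 = $2,500.00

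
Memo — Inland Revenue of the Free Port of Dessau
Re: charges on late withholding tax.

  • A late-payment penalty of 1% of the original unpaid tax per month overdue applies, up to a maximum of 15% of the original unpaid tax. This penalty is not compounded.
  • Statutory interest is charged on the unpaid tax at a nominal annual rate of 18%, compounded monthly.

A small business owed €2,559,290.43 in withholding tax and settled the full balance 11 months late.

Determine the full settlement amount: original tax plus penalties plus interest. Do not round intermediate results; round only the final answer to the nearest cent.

Penalty: 11 × 1% × €2,559,290.43 = €281,521.95… (below the 15% cap of €383,893.56…)
Interest (18%/yr ÷ 12 = 1.5%/month): €2,559,290.43 × ((1 + 0.015)^11 − 1) = €455,423.0125…
Total = €2,559,290.43 + €281,521.9473 + €455,423.0125… = €3,296,235.39

€3,296,235.39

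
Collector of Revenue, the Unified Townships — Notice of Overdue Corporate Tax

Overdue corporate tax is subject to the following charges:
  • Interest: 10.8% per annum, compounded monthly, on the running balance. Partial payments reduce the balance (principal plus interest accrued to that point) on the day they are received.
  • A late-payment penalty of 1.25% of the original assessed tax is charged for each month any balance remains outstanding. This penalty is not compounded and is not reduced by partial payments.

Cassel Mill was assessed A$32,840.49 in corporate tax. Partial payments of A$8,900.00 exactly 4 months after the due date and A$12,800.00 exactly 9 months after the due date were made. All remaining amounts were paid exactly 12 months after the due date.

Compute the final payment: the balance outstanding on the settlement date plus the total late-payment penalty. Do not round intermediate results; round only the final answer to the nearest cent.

A$18,784.20

Monthly rate = 10.8% ÷ 12 = 0.9%
Balance at month 4: A$32,840.4900 × (1 + 0.009)^4 = A$34,038.8041…
After A$8,900.00 payment: A$34,038.8041… − A$8,900.00 = A$25,138.8041…
Balance at month 9: A$25,138.8041… × (1 + 0.009)^5 = A$26,290.5968…
After A$12,800.00 payment: A$26,290.5968… − A$12,800.00 = A$13,490.5968…
Balance at month 12: A$13,490.5968… × (1 + 0.009)^3 = A$13,858.1310…
Penalty: 12 × 1.25% × A$32,840.49 = A$4,926.07…
Final settlement = outstanding balance + penalty = A$13,858.1310… + A$4,926.07… = A$18,784.20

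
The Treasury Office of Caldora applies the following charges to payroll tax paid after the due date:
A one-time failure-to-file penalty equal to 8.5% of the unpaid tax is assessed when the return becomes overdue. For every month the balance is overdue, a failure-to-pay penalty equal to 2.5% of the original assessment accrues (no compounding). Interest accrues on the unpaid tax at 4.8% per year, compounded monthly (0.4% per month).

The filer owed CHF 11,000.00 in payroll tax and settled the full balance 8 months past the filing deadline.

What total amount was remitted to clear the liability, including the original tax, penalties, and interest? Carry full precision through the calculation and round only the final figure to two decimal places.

Failure-to-file penalty: 8.5% × CHF 11,000.00 = CHF 935.00
Failure-to-pay penalty = 2.5% × CHF 11,000.00 × 8 mo = CHF 2,200.00
Interest: CHF 11,000.00 × ((1 + 0.004)^8 − 1) = CHF 11,000.00 × 0.0324516… = CHF 356.9676…
Total = CHF 11,000.00 + CHF 3,135.0000 + CHF 356.9676… = CHF 14,491.97

CHF 14,491.97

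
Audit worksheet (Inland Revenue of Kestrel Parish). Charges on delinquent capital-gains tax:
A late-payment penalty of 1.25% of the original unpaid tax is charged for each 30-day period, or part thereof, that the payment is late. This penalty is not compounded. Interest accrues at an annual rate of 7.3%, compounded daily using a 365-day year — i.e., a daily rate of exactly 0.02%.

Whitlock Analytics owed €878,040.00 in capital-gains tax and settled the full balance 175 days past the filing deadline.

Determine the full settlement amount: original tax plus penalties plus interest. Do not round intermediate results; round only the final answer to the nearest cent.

Penalty periods: ⌈175/30⌉ = 6; penalty = 6 × 1.25% × €878,040.00 = €65,853.00
Interest: €878,040.00 × ((1 + 0.0002)^175 − 1) = €878,040.00 × 0.03561608… = €31,272.3469…
Total = €878,040.00 + €65,853.0000 + €31,272.3469… = €975,165.35

€975,165.35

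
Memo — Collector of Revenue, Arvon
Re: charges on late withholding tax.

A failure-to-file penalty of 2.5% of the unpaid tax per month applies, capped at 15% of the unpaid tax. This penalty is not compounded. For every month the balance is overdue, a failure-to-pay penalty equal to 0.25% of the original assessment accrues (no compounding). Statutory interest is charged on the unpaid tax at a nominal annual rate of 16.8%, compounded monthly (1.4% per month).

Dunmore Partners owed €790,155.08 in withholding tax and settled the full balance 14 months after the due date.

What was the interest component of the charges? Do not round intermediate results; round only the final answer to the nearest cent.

€169,784.08

Interest: €790,155.08 × ((1 + 0.014)^14 − 1) = €790,155.08 × 0.2148744… = €169,784.0751…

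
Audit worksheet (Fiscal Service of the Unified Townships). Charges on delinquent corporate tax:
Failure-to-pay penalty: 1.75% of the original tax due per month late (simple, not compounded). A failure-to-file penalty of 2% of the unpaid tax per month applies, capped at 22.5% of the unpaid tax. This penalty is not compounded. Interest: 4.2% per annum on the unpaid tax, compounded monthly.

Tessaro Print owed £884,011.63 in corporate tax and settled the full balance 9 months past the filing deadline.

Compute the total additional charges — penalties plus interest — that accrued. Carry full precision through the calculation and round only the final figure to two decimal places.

£326,593.34

Failure-to-file: 9 × 2% × £884,011.63 = £159,122.09… (under the 22.5% cap)
Failure-to-pay penalty: 9 × 1.75% × £884,011.63 = £139,231.83…
Interest (4.2%/yr ÷ 12 = 0.35%/month): £884,011.63 × ((1 + 0.0035)^9 − 1) = £28,239.4160…
Penalties + interest = £298,353.9251… + £28,239.4160… = £326,593.34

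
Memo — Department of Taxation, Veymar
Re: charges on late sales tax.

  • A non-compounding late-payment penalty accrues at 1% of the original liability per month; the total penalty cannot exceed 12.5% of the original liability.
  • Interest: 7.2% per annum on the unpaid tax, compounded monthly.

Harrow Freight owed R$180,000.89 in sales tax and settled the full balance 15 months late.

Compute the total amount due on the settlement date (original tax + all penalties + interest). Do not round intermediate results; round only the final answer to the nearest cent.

R$219,399.50

Penalty (uncapped): 15 × 1% × R$180,000.89 = R$27,000.13…; cap = 12.5% × R$180,000.89 = R$22,500.11… → penalty = R$22,500.11…
Interest (7.2%/yr ÷ 12 = 0.6%/month): R$180,000.89 × ((1 + 0.006)^15 − 1) = R$16,898.4966…
Total = R$180,000.89 + R$22,500.1113… + R$16,898.4966… = R$219,399.50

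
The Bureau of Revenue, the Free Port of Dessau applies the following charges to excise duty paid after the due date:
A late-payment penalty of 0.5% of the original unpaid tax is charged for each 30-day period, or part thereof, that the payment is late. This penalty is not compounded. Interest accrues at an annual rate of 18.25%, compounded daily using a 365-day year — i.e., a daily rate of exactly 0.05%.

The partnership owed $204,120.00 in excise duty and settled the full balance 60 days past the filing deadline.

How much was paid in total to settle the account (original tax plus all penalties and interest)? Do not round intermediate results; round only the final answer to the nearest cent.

$212,376.00

Penalty periods: ⌈60/30⌉ = 2; penalty = 2 × 0.5% × $204,120.00 = $2,041.20
Interest: $204,120.00 × ((1 + 0.0005)^60 − 1) = $204,120.00 × 0.03044681… = $6,214.8025…
Total = $204,120.00 + $2,041.2000 + $6,214.8025… = $212,376.00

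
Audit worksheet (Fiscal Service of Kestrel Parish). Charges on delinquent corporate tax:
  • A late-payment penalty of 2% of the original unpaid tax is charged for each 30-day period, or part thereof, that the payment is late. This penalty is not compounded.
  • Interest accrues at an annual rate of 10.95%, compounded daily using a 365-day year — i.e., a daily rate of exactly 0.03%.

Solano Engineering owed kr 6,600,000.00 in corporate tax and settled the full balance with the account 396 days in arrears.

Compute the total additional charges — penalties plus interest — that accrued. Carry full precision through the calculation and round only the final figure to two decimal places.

Penalty periods: ⌈396/30⌉ = 14; penalty = 14 × 2% × kr 6,600,000.00 = kr 1,848,000.00
Interest: kr 6,600,000.00 × ((1 + 0.0003)^396 − 1) = kr 6,600,000.00 × 0.12612460… = kr 832,422.3806…
Penalties + interest = kr 1,848,000.0000 + kr 832,422.3806… = kr 2,680,422.38

kr 2,680,422.38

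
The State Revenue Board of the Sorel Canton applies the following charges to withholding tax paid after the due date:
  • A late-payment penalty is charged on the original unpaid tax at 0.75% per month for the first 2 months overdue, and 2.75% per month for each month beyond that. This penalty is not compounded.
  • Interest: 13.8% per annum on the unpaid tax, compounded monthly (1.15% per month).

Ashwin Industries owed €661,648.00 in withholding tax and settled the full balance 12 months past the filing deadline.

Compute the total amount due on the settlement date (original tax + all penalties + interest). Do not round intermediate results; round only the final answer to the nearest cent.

€950,835.76

Penalty, months 1–2: 2 × 0.75% × €661,648.00 = €9,924.72
Penalty, months 3–12: 10 × 2.75% × €661,648.00 = €181,953.20
Interest: €661,648.00 × ((1 + 0.0115)^12 − 1) = €661,648.00 × 0.1470719… = €97,309.8361…
Total = €661,648.00 + €191,877.9200 + €97,309.8361… = €950,835.76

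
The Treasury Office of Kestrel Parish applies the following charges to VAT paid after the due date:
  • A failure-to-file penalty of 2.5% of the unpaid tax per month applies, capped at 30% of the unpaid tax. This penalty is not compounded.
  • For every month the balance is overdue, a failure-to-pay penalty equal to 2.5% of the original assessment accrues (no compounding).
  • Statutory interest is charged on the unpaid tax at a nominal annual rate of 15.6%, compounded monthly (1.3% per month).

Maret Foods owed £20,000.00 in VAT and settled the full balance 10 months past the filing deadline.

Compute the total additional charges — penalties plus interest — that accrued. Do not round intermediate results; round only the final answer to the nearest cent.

Failure-to-file: 10 × 2.5% × £20,000.00 = £5,000.00 (under the 30% cap)
Failure-to-pay penalty: 10 × 2.5% × £20,000.00 = £5,000.00
Interest: £20,000.00 × ((1 + 0.013)^10 − 1) = £20,000.00 × 0.1378747… = £2,757.4946…
Penalties + interest = £10,000.0000 + £2,757.4946… = £12,757.49

£12,757.49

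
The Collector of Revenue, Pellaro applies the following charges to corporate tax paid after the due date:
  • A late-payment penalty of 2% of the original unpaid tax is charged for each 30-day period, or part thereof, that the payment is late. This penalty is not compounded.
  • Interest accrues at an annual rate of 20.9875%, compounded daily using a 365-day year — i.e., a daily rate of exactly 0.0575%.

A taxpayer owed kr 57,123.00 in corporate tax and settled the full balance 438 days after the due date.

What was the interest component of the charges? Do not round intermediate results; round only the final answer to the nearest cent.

kr 16,354.88

Interest: kr 57,123.00 × ((1 + 0.000575)^438 − 1) = kr 57,123.00 × 0.28630996… = kr 16,354.8837…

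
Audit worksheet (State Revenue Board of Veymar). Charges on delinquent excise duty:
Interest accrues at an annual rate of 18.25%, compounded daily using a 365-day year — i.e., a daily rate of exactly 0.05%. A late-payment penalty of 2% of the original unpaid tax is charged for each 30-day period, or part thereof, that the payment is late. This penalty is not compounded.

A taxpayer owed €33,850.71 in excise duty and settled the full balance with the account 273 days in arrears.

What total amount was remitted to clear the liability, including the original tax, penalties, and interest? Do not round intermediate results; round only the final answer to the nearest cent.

Penalty periods: ⌈273/30⌉ = 10; penalty = 10 × 2% × €33,850.71 = €6,770.14…
Interest: €33,850.71 × ((1 + 0.0005)^273 − 1) = €33,850.71 × 0.14621578… = €4,949.5078…
Total = €33,850.71 + €6,770.1420 + €4,949.5078… = €45,570.36

€45,570.36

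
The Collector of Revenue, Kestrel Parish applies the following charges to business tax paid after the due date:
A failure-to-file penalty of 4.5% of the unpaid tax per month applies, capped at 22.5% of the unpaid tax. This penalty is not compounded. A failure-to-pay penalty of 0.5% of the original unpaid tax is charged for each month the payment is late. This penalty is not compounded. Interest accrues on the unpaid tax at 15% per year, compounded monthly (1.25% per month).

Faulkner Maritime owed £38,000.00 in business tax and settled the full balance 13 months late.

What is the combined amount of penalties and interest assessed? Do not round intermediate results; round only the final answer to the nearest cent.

£17,680.03

Failure-to-file: 13 × 4.5% × £38,000.00 = £22,230.00, capped at 22.5% × £38,000.00 = £8,550.00
Failure-to-pay penalty: 13 × 0.5% × £38,000.00 = £2,470.00
Interest: £38,000.00 × ((1 + 0.0125)^13 − 1) = £38,000.00 × 0.1752639… = £6,660.0301…
Penalties + interest = £11,020.0000 + £6,660.0301… = £17,680.03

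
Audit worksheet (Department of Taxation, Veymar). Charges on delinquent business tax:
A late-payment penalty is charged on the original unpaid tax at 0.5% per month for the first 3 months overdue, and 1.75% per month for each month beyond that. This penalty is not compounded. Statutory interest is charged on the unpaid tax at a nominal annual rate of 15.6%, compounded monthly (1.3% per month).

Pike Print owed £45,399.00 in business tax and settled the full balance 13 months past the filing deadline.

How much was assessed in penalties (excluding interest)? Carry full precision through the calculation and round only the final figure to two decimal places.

£8,625.81

Penalty, months 1–3: 3 × 0.5% × £45,399.00 = £680.99…
Penalty, months 4–13: 10 × 1.75% × £45,399.00 = £7,944.83…
Total penalty = £680.99… + £7,944.83… = £8,625.81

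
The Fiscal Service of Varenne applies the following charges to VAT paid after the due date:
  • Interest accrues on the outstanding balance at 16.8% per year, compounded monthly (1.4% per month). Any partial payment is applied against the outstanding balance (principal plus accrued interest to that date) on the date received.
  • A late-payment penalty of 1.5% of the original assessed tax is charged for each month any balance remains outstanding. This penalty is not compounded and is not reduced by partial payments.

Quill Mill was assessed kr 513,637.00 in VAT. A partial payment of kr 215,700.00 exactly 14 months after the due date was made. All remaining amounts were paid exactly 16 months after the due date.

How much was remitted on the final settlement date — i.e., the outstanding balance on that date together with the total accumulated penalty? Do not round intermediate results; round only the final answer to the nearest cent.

Balance at month 14: kr 513,637.0000 × (1 + 0.014)^14 = kr 624,004.4268…
After kr 215,700.00 payment: kr 624,004.4268… − kr 215,700.00 = kr 408,304.4268…
Balance at month 16: kr 408,304.4268… × (1 + 0.014)^2 = kr 419,816.9785…
Penalty: 16 × 1.5% × kr 513,637.00 = kr 123,272.88
Final settlement = outstanding balance + penalty = kr 419,816.9785… + kr 123,272.88 = kr 543,089.86

kr 543,089.86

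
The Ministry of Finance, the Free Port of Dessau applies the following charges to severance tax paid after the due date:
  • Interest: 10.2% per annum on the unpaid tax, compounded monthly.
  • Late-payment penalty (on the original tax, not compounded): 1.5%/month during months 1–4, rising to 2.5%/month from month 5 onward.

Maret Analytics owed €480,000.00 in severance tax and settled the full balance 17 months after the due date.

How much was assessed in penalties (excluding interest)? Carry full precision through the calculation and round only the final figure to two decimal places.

€184,800.00

Penalty, months 1–4: 4 × 1.5% × €480,000.00 = €28,800.00
Penalty, months 5–17: 13 × 2.5% × €480,000.00 = €156,000.00
Total penalty = €28,800.00 + €156,000.00 = €184,800.00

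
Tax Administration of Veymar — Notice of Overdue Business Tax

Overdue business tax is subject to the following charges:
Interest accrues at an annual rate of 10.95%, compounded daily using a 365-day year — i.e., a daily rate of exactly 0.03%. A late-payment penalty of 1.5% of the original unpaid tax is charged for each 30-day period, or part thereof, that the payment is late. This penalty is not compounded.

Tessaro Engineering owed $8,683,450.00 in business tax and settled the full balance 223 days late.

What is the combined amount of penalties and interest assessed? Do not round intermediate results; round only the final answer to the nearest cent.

Penalty periods: ⌈223/30⌉ = 8; penalty = 8 × 1.5% × $8,683,450.00 = $1,042,014.00
Interest: $8,683,450.00 × ((1 + 0.0003)^223 − 1) = $8,683,450.00 × 0.06917783… = $600,702.2007…
Penalties + interest = $1,042,014.0000 + $600,702.2007… = $1,642,716.20

$1,642,716.20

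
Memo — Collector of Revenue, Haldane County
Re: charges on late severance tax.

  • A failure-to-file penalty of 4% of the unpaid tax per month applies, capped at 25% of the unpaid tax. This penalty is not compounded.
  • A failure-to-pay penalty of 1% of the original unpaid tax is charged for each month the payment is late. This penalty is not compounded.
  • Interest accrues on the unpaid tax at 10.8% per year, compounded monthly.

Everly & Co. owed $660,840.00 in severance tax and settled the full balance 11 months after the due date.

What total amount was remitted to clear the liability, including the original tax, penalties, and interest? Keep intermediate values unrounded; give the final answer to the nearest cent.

Failure-to-file: 11 × 4% × $660,840.00 = $290,769.60, capped at 25% × $660,840.00 = $165,210.00
Failure-to-pay penalty: 11 × 1% × $660,840.00 = $72,692.40
Interest (10.8%/yr ÷ 12 = 0.9%/month): $660,840.00 × ((1 + 0.009)^11 − 1) = $68,448.1403…
Total = $660,840.00 + $237,902.4000 + $68,448.1403… = $967,190.54

$967,190.54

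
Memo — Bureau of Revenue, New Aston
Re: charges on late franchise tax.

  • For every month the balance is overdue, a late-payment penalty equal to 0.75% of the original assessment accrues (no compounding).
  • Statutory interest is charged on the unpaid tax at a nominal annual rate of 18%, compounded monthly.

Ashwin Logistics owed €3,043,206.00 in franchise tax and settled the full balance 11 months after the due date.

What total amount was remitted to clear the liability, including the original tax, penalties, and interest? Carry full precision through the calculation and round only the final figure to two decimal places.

Late-payment penalty = 0.75% × €3,043,206.00 × 11 mo = €251,064.50…
Interest (18%/yr ÷ 12 = 1.5%/month): €3,043,206.00 × ((1 + 0.015)^11 − 1) = €541,535.2740…
Total = €3,043,206.00 + €251,064.4950 + €541,535.2740… = €3,835,805.77

€3,835,805.77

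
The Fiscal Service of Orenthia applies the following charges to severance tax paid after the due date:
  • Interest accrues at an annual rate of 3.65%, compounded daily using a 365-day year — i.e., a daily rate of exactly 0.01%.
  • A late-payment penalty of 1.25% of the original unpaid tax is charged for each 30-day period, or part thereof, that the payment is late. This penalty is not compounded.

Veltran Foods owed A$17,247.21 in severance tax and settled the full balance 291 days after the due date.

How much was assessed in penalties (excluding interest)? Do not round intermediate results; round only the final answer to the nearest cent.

Penalty periods: ⌈291/30⌉ = 10; penalty = 10 × 1.25% × A$17,247.21 = A$2,155.90…

A$2,155.90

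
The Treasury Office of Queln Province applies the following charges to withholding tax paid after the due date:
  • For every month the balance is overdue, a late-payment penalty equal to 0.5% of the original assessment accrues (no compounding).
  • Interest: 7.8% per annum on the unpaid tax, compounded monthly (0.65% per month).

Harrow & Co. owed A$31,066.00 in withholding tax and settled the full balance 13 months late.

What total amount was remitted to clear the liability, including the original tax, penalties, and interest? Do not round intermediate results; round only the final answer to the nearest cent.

A$35,815.23

Late-payment penalty: 13 × 0.5% × A$31,066.00 = A$2,019.29
Interest: A$31,066.00 × ((1 + 0.0065)^13 − 1) = A$31,066.00 × 0.0878753… = A$2,729.9351…
Total = A$31,066.00 + A$2,019.2900 + A$2,729.9351… = A$35,815.23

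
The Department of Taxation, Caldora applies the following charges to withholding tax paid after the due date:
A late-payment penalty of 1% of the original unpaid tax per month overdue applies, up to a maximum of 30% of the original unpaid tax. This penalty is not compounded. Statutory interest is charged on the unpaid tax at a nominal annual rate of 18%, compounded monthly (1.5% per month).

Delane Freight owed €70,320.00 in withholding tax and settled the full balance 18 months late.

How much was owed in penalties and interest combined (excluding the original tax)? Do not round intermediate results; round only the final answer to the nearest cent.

€34,269.79

Penalty: 18 × 1% × €70,320.00 = €12,657.60 (below the 30% cap of €21,096.00)
Interest: €70,320.00 × ((1 + 0.015)^18 − 1) = €70,320.00 × 0.3073406… = €21,612.1935…
Penalties + interest = €12,657.6000 + €21,612.1935… = €34,269.79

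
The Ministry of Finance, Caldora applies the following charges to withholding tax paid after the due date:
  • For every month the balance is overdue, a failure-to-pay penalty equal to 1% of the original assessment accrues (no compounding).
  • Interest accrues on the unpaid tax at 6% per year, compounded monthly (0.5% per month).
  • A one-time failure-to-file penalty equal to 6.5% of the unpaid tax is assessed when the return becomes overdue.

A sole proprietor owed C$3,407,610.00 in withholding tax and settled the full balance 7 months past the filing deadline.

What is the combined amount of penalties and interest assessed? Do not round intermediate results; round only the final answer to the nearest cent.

Failure-to-file penalty: 6.5% × C$3,407,610.00 = C$221,494.65
Failure-to-pay penalty: 7 × 1% × C$3,407,610.00 = C$238,532.70
Interest: C$3,407,610.00 × ((1 + 0.005)^7 − 1) = C$3,407,610.00 × 0.0355294… = C$121,070.3283…
Penalties + interest = C$460,027.3500 + C$121,070.3283… = C$581,097.68

C$581,097.68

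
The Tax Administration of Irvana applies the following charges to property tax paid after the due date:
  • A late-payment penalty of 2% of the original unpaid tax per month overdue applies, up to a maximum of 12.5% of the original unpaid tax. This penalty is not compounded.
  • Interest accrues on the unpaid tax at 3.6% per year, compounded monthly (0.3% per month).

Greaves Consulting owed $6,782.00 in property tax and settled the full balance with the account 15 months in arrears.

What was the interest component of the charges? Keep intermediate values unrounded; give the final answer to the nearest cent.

$311.68

Interest: $6,782.00 × ((1 + 0.003)^15 − 1) = $6,782.00 × 0.0459574… = $311.6831…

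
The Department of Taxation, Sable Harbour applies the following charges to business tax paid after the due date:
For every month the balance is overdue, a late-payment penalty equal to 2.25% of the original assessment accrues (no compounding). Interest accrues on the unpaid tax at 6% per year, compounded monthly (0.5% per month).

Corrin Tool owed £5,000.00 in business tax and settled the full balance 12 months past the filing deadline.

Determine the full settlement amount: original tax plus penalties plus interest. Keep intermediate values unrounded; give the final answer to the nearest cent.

£6,658.39

Late-payment penalty = 2.25% × £5,000.00 × 12 mo = £1,350.00
Interest: £5,000.00 × ((1 + 0.005)^12 − 1) = £5,000.00 × 0.0616778… = £308.3891…
Total = £5,000.00 + £1,350.0000 + £308.3891… = £6,658.39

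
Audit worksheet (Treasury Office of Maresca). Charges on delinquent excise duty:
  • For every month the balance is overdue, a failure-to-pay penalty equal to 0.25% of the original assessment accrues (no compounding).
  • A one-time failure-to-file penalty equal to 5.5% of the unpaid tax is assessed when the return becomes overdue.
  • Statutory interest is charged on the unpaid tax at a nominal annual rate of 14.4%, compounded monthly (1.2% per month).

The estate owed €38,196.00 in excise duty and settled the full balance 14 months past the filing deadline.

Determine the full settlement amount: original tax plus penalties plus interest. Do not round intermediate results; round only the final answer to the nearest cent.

€48,575.93

Failure-to-file penalty: 5.5% × €38,196.00 = €2,100.78
Failure-to-pay penalty: 14 × 0.25% × €38,196.00 = €1,336.86
Interest: €38,196.00 × ((1 + 0.012)^14 − 1) = €38,196.00 × 0.1817543… = €6,942.2856…
Total = €38,196.00 + €3,437.6400 + €6,942.2856… = €48,575.93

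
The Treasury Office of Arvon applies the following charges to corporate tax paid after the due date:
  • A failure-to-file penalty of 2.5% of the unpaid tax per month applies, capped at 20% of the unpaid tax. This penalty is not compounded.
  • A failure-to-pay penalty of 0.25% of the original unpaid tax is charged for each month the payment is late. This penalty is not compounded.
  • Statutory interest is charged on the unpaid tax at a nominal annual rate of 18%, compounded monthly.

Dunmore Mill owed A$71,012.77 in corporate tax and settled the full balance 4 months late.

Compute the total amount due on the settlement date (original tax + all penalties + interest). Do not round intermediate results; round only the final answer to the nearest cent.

A$83,181.77

Failure-to-file: 4 × 2.5% × A$71,012.77 = A$7,101.28… (under the 20% cap)
Failure-to-pay penalty = 0.25% × A$71,012.77 × 4 mo = A$710.13…
Interest (18%/yr ÷ 12 = 1.5%/month): A$71,012.77 × ((1 + 0.015)^4 − 1) = A$4,357.5957…
Total = A$71,012.77 + A$7,811.4047 + A$4,357.5957… = A$83,181.77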